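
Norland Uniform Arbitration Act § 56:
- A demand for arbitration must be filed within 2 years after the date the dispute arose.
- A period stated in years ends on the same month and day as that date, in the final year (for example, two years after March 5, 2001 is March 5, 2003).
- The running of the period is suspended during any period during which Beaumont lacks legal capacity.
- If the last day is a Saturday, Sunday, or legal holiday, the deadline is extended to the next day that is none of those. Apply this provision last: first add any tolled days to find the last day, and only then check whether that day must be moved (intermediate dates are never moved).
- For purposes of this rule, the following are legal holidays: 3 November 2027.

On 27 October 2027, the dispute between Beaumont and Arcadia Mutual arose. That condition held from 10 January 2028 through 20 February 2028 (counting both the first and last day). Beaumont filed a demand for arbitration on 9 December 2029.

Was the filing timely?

2 years after 27 October 2027 is October 27, 2029.
From January 10, 2028 through February 20, 2028 inclusive is 42 days; tolling adds 42 days: October 27, 2029 + 42 days = December 8, 2029.
December 8, 2029 is Saturday; December 9, 2029 is Sunday. The next qualifying day is December 10, 2029.
The deadline is December 10, 2029; the filing on December 9, 2029 is on or before that date.

Yes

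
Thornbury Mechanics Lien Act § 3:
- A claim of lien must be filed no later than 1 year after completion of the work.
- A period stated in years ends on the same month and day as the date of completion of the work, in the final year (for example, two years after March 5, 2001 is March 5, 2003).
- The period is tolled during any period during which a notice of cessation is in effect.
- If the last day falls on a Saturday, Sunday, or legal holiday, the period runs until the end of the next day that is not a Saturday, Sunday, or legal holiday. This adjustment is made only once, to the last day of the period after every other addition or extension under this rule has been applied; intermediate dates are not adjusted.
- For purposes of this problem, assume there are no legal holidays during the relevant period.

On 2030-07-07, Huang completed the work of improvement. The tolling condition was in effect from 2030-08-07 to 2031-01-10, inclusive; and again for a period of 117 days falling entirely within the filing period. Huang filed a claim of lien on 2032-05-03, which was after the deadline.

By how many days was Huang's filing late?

27 days

1 year after 2030-07-07 is July 7, 2031.
From August 7, 2030 through January 10, 2031 inclusive is 157 days; tolling adds 157 days: July 7, 2031 + 157 days = December 11, 2031.
Tolling adds 117 days: December 11, 2031 + 117 days = April 6, 2032.
April 6, 2032 is a Tuesday and not a legal holiday, so no extension applies.
The deadline is April 6, 2032; from April 6, 2032 to May 3, 2032 is 27 days.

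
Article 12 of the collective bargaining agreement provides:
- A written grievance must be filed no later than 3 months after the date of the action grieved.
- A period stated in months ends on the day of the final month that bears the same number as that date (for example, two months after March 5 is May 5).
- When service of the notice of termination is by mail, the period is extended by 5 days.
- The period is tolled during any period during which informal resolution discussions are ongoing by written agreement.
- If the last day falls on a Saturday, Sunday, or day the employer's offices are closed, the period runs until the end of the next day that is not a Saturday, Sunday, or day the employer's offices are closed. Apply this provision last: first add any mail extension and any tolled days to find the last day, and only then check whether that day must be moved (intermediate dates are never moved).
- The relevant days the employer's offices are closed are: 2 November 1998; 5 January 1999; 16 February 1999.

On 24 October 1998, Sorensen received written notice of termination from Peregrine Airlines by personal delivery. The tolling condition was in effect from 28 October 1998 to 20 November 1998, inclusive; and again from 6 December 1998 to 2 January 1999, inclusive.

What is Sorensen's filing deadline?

3 months after 24 October 1998 is January 24, 1999.
Service was not by mail, so no mail extension applies.
From October 28, 1998 through November 20, 1998 inclusive is 24 days; tolling adds 24 days: January 24, 1999 + 24 days = February 17, 1999.
From December 6, 1998 through January 2, 1999 inclusive is 28 days; tolling adds 28 days: February 17, 1999 + 28 days = March 17, 1999.
March 17, 1999 is a Wednesday and not a day the employer's offices are closed, so no extension applies.

March 17, 1999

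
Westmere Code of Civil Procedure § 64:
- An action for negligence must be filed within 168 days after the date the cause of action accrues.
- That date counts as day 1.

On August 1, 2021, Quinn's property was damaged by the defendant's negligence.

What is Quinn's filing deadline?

January 15, 2022

Counting August 1, 2021 as day 1, day 168 is January 15, 2022.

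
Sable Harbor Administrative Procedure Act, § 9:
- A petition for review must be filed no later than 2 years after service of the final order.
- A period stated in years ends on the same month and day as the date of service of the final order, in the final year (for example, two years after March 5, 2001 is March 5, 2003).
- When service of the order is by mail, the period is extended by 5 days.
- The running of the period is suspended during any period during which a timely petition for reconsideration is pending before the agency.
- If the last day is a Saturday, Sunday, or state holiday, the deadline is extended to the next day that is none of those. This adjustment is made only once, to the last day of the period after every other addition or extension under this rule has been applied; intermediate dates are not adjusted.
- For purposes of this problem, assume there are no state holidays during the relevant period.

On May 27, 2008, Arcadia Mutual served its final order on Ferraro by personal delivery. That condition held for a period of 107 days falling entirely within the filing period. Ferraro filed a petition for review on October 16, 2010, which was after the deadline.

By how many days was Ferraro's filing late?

33 days

2 years after May 27, 2008 is May 27, 2010.
Service was not by mail, so no mail extension applies.
Tolling adds 107 days: May 27, 2010 + 107 days = September 11, 2010.
September 11, 2010 is Saturday; September 12, 2010 is Sunday. The next qualifying day is September 13, 2010.
The deadline is September 13, 2010; from September 13, 2010 to October 16, 2010 is 33 days.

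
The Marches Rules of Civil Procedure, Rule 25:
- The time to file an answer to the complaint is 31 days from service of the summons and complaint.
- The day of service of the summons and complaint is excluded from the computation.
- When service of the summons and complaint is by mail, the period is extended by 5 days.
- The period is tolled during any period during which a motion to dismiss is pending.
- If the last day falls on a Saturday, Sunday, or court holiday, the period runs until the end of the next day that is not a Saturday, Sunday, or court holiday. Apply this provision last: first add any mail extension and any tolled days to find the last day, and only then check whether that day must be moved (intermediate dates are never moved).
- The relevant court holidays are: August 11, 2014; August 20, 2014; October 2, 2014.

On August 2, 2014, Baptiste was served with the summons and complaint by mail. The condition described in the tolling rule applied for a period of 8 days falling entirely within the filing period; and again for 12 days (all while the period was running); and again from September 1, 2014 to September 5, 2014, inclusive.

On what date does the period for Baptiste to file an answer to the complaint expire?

October 3, 2014

31 days after August 2, 2014 is September 2, 2014.
Service was by mail, adding 5 days: September 2, 2014 + 5 days = September 7, 2014.
Tolling adds 8 days: September 7, 2014 + 8 days = September 15, 2014.
Tolling adds 12 days: September 15, 2014 + 12 days = September 27, 2014.
From September 1, 2014 through September 5, 2014 inclusive is 5 days; tolling adds 5 days: September 27, 2014 + 5 days = October 2, 2014.
October 2, 2014 is a listed holiday. The next qualifying day is October 3, 2014.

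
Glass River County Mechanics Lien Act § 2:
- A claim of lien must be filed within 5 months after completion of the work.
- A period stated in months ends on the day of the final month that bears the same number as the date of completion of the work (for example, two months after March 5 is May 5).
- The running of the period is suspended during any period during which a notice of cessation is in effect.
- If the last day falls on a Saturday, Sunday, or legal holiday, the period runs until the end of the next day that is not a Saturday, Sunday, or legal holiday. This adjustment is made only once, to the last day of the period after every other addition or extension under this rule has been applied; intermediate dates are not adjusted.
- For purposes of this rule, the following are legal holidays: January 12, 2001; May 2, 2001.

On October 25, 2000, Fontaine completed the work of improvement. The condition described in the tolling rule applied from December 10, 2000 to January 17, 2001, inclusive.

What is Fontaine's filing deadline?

May 3, 2001

5 months after October 25, 2000 is March 25, 2001.
From December 10, 2000 through January 17, 2001 inclusive is 39 days; tolling adds 39 days: March 25, 2001 + 39 days = May 3, 2001.
May 3, 2001 is a Thursday and not a legal holiday, so no extension applies.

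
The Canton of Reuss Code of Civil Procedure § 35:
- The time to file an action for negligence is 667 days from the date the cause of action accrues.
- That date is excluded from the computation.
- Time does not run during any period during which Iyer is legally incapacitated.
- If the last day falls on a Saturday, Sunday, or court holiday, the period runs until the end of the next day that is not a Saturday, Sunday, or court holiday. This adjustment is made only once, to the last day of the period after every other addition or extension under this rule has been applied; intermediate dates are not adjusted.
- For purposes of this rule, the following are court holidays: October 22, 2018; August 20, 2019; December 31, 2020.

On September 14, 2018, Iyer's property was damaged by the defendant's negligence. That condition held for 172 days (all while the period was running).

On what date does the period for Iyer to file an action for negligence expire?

January 1, 2021

667 days after September 14, 2018 is July 12, 2020.
Tolling adds 172 days: July 12, 2020 + 172 days = December 31, 2020.
December 31, 2020 is a listed holiday. The next qualifying day is January 1, 2021.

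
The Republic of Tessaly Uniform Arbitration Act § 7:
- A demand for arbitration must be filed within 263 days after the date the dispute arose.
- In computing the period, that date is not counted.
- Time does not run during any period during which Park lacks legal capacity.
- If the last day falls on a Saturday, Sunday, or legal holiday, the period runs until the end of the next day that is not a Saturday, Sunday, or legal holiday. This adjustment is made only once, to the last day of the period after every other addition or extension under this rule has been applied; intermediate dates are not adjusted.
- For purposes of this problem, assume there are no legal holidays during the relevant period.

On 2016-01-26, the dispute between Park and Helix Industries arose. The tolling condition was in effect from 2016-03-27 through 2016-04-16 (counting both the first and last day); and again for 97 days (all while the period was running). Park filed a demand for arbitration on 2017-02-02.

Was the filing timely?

263 days after 2016-01-26 is October 15, 2016.
From March 27, 2016 through April 16, 2016 inclusive is 21 days; tolling adds 21 days: October 15, 2016 + 21 days = November 5, 2016.
Tolling adds 97 days: November 5, 2016 + 97 days = February 10, 2017.
February 10, 2017 is a Friday and not a legal holiday, so no extension applies.
The deadline is February 10, 2017; the filing on February 2, 2017 is on or before that date.

Yes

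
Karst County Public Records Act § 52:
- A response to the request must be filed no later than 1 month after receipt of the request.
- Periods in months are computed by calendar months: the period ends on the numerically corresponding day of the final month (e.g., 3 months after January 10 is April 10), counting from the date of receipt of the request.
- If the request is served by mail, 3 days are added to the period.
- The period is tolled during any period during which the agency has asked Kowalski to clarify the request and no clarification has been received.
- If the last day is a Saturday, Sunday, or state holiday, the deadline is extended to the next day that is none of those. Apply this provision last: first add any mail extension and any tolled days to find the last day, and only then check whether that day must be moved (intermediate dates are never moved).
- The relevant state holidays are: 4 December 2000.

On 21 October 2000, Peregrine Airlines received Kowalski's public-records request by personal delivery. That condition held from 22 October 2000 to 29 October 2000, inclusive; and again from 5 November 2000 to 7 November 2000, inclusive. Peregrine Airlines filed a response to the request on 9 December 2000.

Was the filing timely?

No

1 month after 21 October 2000 is November 21, 2000.
Service was not by mail, so no mail extension applies.
From October 22, 2000 through October 29, 2000 inclusive is 8 days; tolling adds 8 days: November 21, 2000 + 8 days = November 29, 2000.
From November 5, 2000 through November 7, 2000 inclusive is 3 days; tolling adds 3 days: November 29, 2000 + 3 days = December 2, 2000.
December 2, 2000 is Saturday; December 3, 2000 is Sunday; December 4, 2000 is a listed holiday. The next qualifying day is December 5, 2000.
The deadline is December 5, 2000; the filing on December 9, 2000 is after that date.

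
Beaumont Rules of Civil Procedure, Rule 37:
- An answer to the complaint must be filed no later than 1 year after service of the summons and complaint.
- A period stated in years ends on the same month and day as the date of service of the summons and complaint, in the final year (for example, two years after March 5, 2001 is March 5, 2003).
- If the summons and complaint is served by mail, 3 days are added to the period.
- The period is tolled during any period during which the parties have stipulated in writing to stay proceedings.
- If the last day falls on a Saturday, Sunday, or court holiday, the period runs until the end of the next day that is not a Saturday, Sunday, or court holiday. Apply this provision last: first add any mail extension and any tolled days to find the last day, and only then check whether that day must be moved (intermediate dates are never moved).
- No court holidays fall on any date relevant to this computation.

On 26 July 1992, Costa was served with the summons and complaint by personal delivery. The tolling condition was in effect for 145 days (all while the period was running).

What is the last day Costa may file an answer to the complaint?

1 year after 26 July 1992 is July 26, 1993.
Service was not by mail, so no mail extension applies.
Tolling adds 145 days: July 26, 1993 + 145 days = December 18, 1993.
December 18, 1993 is Saturday; December 19, 1993 is Sunday. The next qualifying day is December 20, 1993.

December 20, 1993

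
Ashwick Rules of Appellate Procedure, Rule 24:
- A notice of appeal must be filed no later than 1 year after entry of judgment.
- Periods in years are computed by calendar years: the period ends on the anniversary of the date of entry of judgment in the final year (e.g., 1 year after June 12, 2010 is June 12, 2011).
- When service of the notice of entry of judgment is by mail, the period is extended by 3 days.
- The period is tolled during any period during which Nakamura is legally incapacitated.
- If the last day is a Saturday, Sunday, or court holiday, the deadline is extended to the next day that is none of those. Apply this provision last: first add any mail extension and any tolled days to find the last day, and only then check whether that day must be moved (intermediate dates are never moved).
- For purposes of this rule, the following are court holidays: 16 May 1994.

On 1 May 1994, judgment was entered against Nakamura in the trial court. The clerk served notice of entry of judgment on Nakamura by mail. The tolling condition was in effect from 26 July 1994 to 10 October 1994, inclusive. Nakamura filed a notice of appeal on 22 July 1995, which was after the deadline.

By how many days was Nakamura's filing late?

2 days

1 year after 1 May 1994 is May 1, 1995.
Service was by mail, adding 3 days: May 1, 1995 + 3 days = May 4, 1995.
From July 26, 1994 through October 10, 1994 inclusive is 77 days; tolling adds 77 days: May 4, 1995 + 77 days = July 20, 1995.
July 20, 1995 is a Thursday and not a court holiday, so no extension applies.
The deadline is July 20, 1995; from July 20, 1995 to July 22, 1995 is 2 days.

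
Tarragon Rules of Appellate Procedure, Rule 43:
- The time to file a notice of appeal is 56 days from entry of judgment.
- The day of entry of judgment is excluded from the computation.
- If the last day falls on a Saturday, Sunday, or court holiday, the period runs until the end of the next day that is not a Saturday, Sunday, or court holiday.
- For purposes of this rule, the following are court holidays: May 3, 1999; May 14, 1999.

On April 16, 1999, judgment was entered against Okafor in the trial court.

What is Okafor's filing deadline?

June 11, 1999

56 days after April 16, 1999 is June 11, 1999.
June 11, 1999 is a Friday and not a court holiday, so no extension applies.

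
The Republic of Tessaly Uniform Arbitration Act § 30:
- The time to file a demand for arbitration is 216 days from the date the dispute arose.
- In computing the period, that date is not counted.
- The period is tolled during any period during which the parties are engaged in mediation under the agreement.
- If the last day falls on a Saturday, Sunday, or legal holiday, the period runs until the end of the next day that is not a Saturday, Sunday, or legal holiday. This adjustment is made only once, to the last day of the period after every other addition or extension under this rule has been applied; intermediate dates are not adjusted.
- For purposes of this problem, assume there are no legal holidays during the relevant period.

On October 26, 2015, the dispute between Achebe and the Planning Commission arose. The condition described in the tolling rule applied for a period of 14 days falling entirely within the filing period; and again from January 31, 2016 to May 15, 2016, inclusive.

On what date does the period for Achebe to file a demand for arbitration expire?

September 26, 2016

216 days after October 26, 2015 is May 29, 2016.
Tolling adds 14 days: May 29, 2016 + 14 days = June 12, 2016.
From January 31, 2016 through May 15, 2016 inclusive is 106 days; tolling adds 106 days: June 12, 2016 + 106 days = September 26, 2016.
September 26, 2016 is a Monday and not a legal holiday, so no extension applies.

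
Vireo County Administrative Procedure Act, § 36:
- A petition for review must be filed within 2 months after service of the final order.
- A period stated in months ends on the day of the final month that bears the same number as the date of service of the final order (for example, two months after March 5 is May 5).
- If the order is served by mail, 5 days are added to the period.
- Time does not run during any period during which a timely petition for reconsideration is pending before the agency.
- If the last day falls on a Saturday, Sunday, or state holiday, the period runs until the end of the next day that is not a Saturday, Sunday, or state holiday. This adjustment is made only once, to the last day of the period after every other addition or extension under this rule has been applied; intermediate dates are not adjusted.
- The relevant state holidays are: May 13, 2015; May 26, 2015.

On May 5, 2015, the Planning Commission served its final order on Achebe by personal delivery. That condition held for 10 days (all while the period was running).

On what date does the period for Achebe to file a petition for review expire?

2 months after May 5, 2015 is July 5, 2015.
Service was not by mail, so no mail extension applies.
Tolling adds 10 days: July 5, 2015 + 10 days = July 15, 2015.
July 15, 2015 is a Wednesday and not a state holiday, so no extension applies.

July 15, 2015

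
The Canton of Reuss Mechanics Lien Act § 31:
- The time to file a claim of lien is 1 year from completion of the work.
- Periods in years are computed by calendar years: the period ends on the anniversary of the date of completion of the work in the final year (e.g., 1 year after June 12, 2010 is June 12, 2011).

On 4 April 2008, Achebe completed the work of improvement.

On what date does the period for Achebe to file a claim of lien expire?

April 4, 2009

1 year after 4 April 2008 is April 4, 2009.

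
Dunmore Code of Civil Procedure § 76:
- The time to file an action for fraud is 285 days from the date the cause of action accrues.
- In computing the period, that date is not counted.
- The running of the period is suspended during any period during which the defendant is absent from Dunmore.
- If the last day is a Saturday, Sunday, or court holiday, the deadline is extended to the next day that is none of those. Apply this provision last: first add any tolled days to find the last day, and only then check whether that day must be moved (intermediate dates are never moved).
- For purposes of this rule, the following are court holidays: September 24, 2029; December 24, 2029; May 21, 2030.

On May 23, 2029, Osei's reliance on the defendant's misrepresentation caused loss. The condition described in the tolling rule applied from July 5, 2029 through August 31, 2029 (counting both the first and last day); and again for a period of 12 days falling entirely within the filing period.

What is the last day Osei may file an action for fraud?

285 days after May 23, 2029 is March 4, 2030.
From July 5, 2029 through August 31, 2029 inclusive is 58 days; tolling adds 58 days: March 4, 2030 + 58 days = May 1, 2030.
Tolling adds 12 days: May 1, 2030 + 12 days = May 13, 2030.
May 13, 2030 is a Monday and not a court holiday, so no extension applies.

May 13, 2030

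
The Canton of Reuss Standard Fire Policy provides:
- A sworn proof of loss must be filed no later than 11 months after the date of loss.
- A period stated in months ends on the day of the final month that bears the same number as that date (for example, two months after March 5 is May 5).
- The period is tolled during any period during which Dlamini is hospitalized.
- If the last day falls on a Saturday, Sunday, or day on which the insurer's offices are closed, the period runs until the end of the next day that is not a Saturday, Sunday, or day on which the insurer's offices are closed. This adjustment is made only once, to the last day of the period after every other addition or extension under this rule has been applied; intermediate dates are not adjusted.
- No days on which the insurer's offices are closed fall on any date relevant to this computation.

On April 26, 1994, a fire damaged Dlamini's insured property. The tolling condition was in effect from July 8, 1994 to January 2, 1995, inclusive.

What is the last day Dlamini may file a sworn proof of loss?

11 months after April 26, 1994 is March 26, 1995.
From July 8, 1994 through January 2, 1995 inclusive is 179 days; tolling adds 179 days: March 26, 1995 + 179 days = September 21, 1995.
September 21, 1995 is a Thursday and not a day on which the insurer's offices are closed, so no extension applies.

September 21, 1995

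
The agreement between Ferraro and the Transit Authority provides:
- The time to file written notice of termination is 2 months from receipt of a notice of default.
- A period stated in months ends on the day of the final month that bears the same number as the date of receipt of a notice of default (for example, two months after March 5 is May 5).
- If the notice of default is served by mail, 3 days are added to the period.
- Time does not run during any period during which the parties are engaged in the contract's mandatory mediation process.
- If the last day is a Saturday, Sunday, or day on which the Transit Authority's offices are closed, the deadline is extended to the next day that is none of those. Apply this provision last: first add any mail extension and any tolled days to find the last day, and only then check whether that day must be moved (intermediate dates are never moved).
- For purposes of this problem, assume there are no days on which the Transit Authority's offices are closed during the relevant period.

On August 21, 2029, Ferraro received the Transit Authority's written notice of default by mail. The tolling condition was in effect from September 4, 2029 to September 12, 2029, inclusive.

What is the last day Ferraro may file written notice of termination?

November 2, 2029

2 months after August 21, 2029 is October 21, 2029.
Service was by mail, adding 3 days: October 21, 2029 + 3 days = October 24, 2029.
From September 4, 2029 through September 12, 2029 inclusive is 9 days; tolling adds 9 days: October 24, 2029 + 9 days = November 2, 2029.
November 2, 2029 is a Friday and not a day on which the Transit Authority's offices are closed, so no extension applies.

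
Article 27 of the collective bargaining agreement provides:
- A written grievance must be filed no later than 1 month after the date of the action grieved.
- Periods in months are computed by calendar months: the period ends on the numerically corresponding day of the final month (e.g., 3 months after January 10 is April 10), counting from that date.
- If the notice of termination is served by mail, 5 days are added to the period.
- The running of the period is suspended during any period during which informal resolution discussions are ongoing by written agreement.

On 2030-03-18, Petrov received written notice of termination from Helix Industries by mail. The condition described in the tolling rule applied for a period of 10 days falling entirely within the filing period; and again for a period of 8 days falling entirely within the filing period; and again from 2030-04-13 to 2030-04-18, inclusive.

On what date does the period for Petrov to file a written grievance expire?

1 month after 2030-03-18 is April 18, 2030.
Service was by mail, adding 5 days: April 18, 2030 + 5 days = April 23, 2030.
Tolling adds 10 days: April 23, 2030 + 10 days = May 3, 2030.
Tolling adds 8 days: May 3, 2030 + 8 days = May 11, 2030.
From April 13, 2030 through April 18, 2030 inclusive is 6 days; tolling adds 6 days: May 11, 2030 + 6 days = May 17, 2030.

May 17, 2030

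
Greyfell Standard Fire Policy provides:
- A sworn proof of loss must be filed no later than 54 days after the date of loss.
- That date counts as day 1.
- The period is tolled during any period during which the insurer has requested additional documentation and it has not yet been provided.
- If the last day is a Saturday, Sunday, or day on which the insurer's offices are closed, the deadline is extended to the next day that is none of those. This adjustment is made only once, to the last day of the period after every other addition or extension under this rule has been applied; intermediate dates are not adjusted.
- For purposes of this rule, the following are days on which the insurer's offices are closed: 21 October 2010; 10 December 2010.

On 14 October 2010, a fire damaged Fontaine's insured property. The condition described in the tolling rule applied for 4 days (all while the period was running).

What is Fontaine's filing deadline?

December 13, 2010

Counting 14 October 2010 as day 1, day 54 is December 6, 2010.
Tolling adds 4 days: December 6, 2010 + 4 days = December 10, 2010.
December 10, 2010 is a listed holiday; December 11, 2010 is Saturday; December 12, 2010 is Sunday. The next qualifying day is December 13, 2010.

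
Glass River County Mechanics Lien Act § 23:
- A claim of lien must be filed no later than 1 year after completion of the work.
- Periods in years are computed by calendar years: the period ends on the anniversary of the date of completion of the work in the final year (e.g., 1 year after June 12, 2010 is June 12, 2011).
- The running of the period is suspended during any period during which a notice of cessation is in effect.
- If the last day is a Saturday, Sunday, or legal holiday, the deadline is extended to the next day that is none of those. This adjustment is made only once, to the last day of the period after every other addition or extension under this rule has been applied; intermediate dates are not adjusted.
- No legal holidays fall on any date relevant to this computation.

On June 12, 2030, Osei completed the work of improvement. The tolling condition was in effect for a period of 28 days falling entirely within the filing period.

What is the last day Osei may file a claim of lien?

July 10, 2031

1 year after June 12, 2030 is June 12, 2031.
Tolling adds 28 days: June 12, 2031 + 28 days = July 10, 2031.
July 10, 2031 is a Thursday and not a legal holiday, so no extension applies.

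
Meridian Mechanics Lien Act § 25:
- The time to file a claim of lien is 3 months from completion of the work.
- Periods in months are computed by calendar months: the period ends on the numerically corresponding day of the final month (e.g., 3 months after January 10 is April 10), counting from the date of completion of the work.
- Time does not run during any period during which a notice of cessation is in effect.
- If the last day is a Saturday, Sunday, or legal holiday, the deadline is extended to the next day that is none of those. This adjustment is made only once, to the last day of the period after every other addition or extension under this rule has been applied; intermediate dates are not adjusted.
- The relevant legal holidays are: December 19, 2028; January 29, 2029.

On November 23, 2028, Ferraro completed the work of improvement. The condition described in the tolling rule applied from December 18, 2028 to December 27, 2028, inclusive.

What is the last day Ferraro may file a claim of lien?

3 months after November 23, 2028 is February 23, 2029.
From December 18, 2028 through December 27, 2028 inclusive is 10 days; tolling adds 10 days: February 23, 2029 + 10 days = March 5, 2029.
March 5, 2029 is a Monday and not a legal holiday, so no extension applies.

March 5, 2029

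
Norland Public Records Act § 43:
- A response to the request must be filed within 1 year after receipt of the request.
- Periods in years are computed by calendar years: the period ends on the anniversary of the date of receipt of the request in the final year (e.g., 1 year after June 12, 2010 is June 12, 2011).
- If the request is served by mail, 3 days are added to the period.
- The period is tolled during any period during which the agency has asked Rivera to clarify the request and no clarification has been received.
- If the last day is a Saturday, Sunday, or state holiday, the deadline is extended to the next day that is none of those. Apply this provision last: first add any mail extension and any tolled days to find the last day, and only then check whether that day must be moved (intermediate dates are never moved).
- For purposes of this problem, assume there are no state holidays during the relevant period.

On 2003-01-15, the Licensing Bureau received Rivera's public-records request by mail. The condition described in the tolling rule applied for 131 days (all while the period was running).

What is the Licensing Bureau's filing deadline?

May 28, 2004

1 year after 2003-01-15 is January 15, 2004.
Service was by mail, adding 3 days: January 15, 2004 + 3 days = January 18, 2004.
Tolling adds 131 days: January 18, 2004 + 131 days = May 28, 2004.
May 28, 2004 is a Friday and not a state holiday, so no extension applies.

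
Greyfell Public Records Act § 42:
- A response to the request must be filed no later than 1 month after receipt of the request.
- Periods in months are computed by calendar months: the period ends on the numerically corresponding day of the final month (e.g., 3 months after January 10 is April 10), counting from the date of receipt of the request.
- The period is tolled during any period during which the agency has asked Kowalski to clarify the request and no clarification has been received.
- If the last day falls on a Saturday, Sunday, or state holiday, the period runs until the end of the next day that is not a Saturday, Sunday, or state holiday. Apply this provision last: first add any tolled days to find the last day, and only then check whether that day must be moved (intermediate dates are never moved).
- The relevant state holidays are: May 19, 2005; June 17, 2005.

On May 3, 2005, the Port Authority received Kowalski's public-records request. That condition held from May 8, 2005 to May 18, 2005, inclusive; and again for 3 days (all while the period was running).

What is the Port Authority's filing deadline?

June 20, 2005

1 month after May 3, 2005 is June 3, 2005.
From May 8, 2005 through May 18, 2005 inclusive is 11 days; tolling adds 11 days: June 3, 2005 + 11 days = June 14, 2005.
Tolling adds 3 days: June 14, 2005 + 3 days = June 17, 2005.
June 17, 2005 is a listed holiday; June 18, 2005 is Saturday; June 19, 2005 is Sunday. The next qualifying day is June 20, 2005.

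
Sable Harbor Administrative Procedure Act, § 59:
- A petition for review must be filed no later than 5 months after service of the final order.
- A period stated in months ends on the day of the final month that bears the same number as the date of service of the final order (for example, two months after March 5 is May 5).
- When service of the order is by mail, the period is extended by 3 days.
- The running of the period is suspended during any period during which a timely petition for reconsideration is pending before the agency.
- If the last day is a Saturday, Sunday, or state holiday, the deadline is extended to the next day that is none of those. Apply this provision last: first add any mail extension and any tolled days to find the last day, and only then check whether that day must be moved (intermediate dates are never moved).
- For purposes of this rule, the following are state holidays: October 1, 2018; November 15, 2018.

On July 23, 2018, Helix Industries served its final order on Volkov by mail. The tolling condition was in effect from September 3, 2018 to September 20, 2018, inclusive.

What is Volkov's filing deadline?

5 months after July 23, 2018 is December 23, 2018.
Service was by mail, adding 3 days: December 23, 2018 + 3 days = December 26, 2018.
From September 3, 2018 through September 20, 2018 inclusive is 18 days; tolling adds 18 days: December 26, 2018 + 18 days = January 13, 2019.
January 13, 2019 is Sunday. The next qualifying day is January 14, 2019.

January 14, 2019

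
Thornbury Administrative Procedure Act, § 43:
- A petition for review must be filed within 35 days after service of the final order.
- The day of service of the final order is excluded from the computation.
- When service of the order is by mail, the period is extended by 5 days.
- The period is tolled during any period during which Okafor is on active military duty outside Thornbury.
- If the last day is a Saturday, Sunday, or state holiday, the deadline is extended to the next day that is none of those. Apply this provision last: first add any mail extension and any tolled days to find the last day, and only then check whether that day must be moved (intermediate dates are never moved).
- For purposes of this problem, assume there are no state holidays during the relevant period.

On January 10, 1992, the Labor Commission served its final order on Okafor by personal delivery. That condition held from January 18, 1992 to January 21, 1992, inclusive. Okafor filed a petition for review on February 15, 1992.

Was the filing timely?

Yes

35 days after January 10, 1992 is February 14, 1992.
Service was not by mail, so no mail extension applies.
From January 18, 1992 through January 21, 1992 inclusive is 4 days; tolling adds 4 days: February 14, 1992 + 4 days = February 18, 1992.
February 18, 1992 is a Tuesday and not a state holiday, so no extension applies.
The deadline is February 18, 1992; the filing on February 15, 1992 is on or before that date.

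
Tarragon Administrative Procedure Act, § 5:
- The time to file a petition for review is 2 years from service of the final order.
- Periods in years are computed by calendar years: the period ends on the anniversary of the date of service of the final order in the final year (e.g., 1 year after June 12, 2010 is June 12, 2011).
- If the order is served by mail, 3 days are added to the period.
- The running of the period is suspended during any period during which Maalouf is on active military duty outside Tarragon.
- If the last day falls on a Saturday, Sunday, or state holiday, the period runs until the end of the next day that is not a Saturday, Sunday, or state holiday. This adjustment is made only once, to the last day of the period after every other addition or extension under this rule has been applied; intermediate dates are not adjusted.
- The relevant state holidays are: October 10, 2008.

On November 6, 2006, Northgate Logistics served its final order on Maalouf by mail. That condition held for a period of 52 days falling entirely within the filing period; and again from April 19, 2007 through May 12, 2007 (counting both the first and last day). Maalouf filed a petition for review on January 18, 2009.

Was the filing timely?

2 years after November 6, 2006 is November 6, 2008.
Service was by mail, adding 3 days: November 6, 2008 + 3 days = November 9, 2008.
Tolling adds 52 days: November 9, 2008 + 52 days = December 31, 2008.
From April 19, 2007 through May 12, 2007 inclusive is 24 days; tolling adds 24 days: December 31, 2008 + 24 days = January 24, 2009.
January 24, 2009 is Saturday; January 25, 2009 is Sunday. The next qualifying day is January 26, 2009.
The deadline is January 26, 2009; the filing on January 18, 2009 is on or before that date.

Yes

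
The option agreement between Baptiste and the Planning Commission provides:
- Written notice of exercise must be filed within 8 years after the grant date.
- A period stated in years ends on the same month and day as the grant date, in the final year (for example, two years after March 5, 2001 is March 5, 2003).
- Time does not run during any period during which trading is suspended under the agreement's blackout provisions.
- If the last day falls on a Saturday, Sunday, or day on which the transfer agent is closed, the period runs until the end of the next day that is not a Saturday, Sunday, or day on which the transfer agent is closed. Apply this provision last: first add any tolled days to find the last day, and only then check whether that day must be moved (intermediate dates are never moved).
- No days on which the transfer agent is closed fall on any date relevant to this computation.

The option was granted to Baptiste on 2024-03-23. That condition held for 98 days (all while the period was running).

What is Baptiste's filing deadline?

June 29, 2032

8 years after 2024-03-23 is March 23, 2032.
Tolling adds 98 days: March 23, 2032 + 98 days = June 29, 2032.
June 29, 2032 is a Tuesday and not a day on which the transfer agent is closed, so no extension applies.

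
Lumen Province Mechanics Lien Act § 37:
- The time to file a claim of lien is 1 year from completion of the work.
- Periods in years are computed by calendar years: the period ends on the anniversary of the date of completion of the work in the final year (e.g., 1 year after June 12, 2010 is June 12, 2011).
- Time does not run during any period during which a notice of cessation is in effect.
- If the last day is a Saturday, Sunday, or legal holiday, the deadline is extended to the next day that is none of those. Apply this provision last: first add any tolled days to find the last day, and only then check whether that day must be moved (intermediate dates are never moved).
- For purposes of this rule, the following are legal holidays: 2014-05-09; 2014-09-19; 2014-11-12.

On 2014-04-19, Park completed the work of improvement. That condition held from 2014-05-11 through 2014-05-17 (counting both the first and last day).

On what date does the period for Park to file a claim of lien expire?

1 year after 2014-04-19 is April 19, 2015.
From May 11, 2014 through May 17, 2014 inclusive is 7 days; tolling adds 7 days: April 19, 2015 + 7 days = April 26, 2015.
April 26, 2015 is Sunday. The next qualifying day is April 27, 2015.

April 27, 2015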